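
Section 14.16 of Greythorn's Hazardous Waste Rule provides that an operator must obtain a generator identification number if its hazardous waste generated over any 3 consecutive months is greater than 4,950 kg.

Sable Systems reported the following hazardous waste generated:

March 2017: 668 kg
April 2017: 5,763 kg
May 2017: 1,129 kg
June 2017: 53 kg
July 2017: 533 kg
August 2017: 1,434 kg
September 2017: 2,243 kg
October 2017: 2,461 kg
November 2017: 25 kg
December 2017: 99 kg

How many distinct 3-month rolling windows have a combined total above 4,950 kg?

March 2017–May 2017: 668 kg + 5,763 kg + 1,129 kg = 7,560 kg (over)
April 2017–June 2017: 5,763 kg + 1,129 kg + 53 kg = 6,945 kg (over)
May 2017–July 2017: 1,129 kg + 53 kg + 533 kg = 1,715 kg (under)
June 2017–August 2017: 53 kg + 533 kg + 1,434 kg = 2,020 kg (under)
July 2017–September 2017: 533 kg + 1,434 kg + 2,243 kg = 4,210 kg (under)
August 2017–October 2017: 1,434 kg + 2,243 kg + 2,461 kg = 6,138 kg (over)
September 2017–November 2017: 2,243 kg + 2,461 kg + 25 kg = 4,729 kg (under)
October 2017–December 2017: 2,461 kg + 25 kg + 99 kg = 2,585 kg (under)
3 windows exceed the threshold.

3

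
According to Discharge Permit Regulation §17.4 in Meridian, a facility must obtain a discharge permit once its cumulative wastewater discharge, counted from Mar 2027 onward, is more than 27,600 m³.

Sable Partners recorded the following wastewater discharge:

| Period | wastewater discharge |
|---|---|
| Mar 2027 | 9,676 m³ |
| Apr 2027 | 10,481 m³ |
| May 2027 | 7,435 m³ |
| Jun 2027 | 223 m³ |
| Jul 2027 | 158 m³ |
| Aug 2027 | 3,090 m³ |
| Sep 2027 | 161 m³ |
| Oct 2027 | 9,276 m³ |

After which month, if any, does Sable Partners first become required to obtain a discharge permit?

Through Mar 2027: 9,676 m³
Through Apr 2027: 20,157 m³
Through May 2027: 27,592 m³
Through Jun 2027: 27,815 m³ ← exceeds threshold

Jun 2027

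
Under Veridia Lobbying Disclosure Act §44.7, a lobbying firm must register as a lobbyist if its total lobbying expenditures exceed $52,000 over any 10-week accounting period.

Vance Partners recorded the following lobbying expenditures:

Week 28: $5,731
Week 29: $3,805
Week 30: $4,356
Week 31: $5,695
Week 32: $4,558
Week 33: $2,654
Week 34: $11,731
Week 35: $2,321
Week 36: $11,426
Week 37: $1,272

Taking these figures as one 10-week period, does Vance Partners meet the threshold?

Total lobbying expenditures: $5,731 + $3,805 + $4,356 + $5,695 + $4,558 + $2,654 + $11,731 + $2,321 + $11,426 + $1,272 = $53,549.
$53,549 > $52,000, so the threshold is exceeded.

Yes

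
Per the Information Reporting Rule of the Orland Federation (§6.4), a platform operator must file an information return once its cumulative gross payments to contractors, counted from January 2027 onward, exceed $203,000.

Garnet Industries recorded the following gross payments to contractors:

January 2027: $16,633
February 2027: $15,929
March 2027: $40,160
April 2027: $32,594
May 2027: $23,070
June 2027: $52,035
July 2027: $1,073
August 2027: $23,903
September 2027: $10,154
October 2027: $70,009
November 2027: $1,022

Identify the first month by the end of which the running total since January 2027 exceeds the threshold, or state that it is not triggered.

Through January 2027: $16,633
Through February 2027: $32,562
Through March 2027: $72,722
Through April 2027: $105,316
Through May 2027: $128,386
Through June 2027: $180,421
Through July 2027: $181,494
Through August 2027: $205,397 ← exceeds threshold

August 2027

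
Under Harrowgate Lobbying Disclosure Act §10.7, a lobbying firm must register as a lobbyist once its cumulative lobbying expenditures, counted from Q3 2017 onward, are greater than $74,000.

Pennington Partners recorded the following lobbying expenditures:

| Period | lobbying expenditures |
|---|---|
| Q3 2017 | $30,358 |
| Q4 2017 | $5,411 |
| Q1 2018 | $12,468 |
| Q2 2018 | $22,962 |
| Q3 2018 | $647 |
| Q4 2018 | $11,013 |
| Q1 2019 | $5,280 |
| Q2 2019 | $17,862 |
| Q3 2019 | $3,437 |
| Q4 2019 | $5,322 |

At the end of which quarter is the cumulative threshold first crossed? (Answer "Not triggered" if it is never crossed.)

Through Q3 2017: $30,358
Through Q4 2017: $35,769
Through Q1 2018: $48,237
Through Q2 2018: $71,199
Through Q3 2018: $71,846
Through Q4 2018: $82,859 ← exceeds threshold

Q4 2018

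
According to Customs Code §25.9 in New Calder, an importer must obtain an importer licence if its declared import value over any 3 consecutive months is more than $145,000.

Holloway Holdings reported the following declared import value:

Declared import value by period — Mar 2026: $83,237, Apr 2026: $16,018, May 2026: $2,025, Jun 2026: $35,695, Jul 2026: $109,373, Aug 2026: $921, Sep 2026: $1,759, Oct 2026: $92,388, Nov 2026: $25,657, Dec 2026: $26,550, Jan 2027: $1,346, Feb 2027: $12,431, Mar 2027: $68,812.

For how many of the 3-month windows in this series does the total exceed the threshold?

Mar 2026–May 2026: $83,237 + $16,018 + $2,025 = $101,280 (under)
Apr 2026–Jun 2026: $16,018 + $2,025 + $35,695 = $53,738 (under)
May 2026–Jul 2026: $2,025 + $35,695 + $109,373 = $147,093 (over)
Jun 2026–Aug 2026: $35,695 + $109,373 + $921 = $145,989 (over)
Jul 2026–Sep 2026: $109,373 + $921 + $1,759 = $112,053 (under)
Aug 2026–Oct 2026: $921 + $1,759 + $92,388 = $95,068 (under)
Sep 2026–Nov 2026: $1,759 + $92,388 + $25,657 = $119,804 (under)
Oct 2026–Dec 2026: $92,388 + $25,657 + $26,550 = $144,595 (under)
Nov 2026–Jan 2027: $25,657 + $26,550 + $1,346 = $53,553 (under)
Dec 2026–Feb 2027: $26,550 + $1,346 + $12,431 = $40,327 (under)
Jan 2027–Mar 2027: $1,346 + $12,431 + $68,812 = $82,589 (under)
2 windows exceed the threshold.

2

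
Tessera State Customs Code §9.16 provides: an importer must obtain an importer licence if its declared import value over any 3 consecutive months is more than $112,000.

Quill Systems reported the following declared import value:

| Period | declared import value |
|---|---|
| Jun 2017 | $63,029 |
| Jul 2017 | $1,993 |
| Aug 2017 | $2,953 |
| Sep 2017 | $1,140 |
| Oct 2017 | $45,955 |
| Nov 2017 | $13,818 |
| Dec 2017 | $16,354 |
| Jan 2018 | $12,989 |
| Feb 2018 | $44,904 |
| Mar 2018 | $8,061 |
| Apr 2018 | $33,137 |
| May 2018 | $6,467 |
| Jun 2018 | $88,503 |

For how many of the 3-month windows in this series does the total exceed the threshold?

1

Jun 2017–Aug 2017: $63,029 + $1,993 + $2,953 = $67,975 (under)
Jul 2017–Sep 2017: $1,993 + $2,953 + $1,140 = $6,086 (under)
Aug 2017–Oct 2017: $2,953 + $1,140 + $45,955 = $50,048 (under)
Sep 2017–Nov 2017: $1,140 + $45,955 + $13,818 = $60,913 (under)
Oct 2017–Dec 2017: $45,955 + $13,818 + $16,354 = $76,127 (under)
Nov 2017–Jan 2018: $13,818 + $16,354 + $12,989 = $43,161 (under)
Dec 2017–Feb 2018: $16,354 + $12,989 + $44,904 = $74,247 (under)
Jan 2018–Mar 2018: $12,989 + $44,904 + $8,061 = $65,954 (under)
Feb 2018–Apr 2018: $44,904 + $8,061 + $33,137 = $86,102 (under)
Mar 2018–May 2018: $8,061 + $33,137 + $6,467 = $47,665 (under)
Apr 2018–Jun 2018: $33,137 + $6,467 + $88,503 = $128,107 (over)
1 window exceeds the threshold.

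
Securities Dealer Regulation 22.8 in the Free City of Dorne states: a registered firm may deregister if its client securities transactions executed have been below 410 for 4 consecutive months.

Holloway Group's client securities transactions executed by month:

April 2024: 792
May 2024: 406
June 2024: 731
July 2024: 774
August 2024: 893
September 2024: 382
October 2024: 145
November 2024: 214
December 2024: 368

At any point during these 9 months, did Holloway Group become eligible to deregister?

Months below 410: May 2024, September 2024, October 2024, November 2024, December 2024.
Longest run of consecutive months below the threshold: 4.
4 ≥ 4, so Holloway Group became eligible.

Yes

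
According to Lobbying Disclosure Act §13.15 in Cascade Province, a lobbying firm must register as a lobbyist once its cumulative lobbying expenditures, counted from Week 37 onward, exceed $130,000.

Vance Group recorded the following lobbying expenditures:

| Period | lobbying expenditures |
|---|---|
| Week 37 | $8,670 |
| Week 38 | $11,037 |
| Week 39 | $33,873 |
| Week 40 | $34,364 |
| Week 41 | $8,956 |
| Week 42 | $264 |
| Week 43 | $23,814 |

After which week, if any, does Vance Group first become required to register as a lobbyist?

Through Week 37: $8,670
Through Week 38: $19,707
Through Week 39: $53,580
Through Week 40: $87,944
Through Week 41: $96,900
Through Week 42: $97,164
Through Week 43: $120,978
Final cumulative total $120,978 ≤ $130,000; the threshold is never exceeded.

Not triggered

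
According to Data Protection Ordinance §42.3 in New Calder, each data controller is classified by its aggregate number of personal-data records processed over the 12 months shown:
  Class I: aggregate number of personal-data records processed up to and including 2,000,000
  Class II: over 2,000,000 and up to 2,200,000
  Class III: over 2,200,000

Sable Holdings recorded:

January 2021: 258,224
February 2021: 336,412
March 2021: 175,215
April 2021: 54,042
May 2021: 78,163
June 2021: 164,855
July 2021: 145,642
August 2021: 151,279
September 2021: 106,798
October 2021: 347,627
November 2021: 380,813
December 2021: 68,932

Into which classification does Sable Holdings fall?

Aggregate number of personal-data records processed: 258,224 + 336,412 + 175,215 + 54,042 + 78,163 + 164,855 + 145,642 + 151,279 + 106,798 + 347,627 + 380,813 + 68,932 = 2,268,002.
2,268,002 > 2,200,000, so Class III applies.

Class III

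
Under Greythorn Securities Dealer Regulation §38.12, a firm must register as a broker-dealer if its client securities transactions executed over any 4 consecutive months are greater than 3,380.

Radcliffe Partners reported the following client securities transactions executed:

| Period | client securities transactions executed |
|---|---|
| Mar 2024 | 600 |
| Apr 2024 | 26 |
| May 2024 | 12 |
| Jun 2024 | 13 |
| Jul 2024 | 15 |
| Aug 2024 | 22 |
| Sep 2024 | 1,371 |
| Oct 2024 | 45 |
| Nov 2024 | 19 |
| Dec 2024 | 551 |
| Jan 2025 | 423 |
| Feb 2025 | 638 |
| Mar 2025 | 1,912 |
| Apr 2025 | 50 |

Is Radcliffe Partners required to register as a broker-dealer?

Mar 2024–Jun 2024: 600 + 26 + 12 + 13 = 651 (under)
Apr 2024–Jul 2024: 26 + 12 + 13 + 15 = 66 (under)
May 2024–Aug 2024: 12 + 13 + 15 + 22 = 62 (under)
Jun 2024–Sep 2024: 13 + 15 + 22 + 1,371 = 1,421 (under)
Jul 2024–Oct 2024: 15 + 22 + 1,371 + 45 = 1,453 (under)
Aug 2024–Nov 2024: 22 + 1,371 + 45 + 19 = 1,457 (under)
Sep 2024–Dec 2024: 1,371 + 45 + 19 + 551 = 1,986 (under)
Oct 2024–Jan 2025: 45 + 19 + 551 + 423 = 1,038 (under)
Nov 2024–Feb 2025: 19 + 551 + 423 + 638 = 1,631 (under)
Dec 2024–Mar 2025: 551 + 423 + 638 + 1,912 = 3,524 (over)
Jan 2025–Apr 2025: 423 + 638 + 1,912 + 50 = 3,023 (under)
At least one window exceeds 3,380.

Yes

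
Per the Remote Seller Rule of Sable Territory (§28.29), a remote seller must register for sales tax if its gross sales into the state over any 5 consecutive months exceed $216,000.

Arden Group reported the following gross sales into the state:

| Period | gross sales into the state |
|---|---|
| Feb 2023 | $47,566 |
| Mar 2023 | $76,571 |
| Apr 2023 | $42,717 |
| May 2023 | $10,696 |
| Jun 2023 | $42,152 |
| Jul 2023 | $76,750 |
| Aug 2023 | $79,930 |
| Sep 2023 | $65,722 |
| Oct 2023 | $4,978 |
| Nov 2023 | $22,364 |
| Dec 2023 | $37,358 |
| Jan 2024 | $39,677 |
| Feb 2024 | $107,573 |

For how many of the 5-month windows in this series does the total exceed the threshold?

6

Feb 2023–Jun 2023: $47,566 + $76,571 + $42,717 + $10,696 + $42,152 = $219,702 (over)
Mar 2023–Jul 2023: $76,571 + $42,717 + $10,696 + $42,152 + $76,750 = $248,886 (over)
Apr 2023–Aug 2023: $42,717 + $10,696 + $42,152 + $76,750 + $79,930 = $252,245 (over)
May 2023–Sep 2023: $10,696 + $42,152 + $76,750 + $79,930 + $65,722 = $275,250 (over)
Jun 2023–Oct 2023: $42,152 + $76,750 + $79,930 + $65,722 + $4,978 = $269,532 (over)
Jul 2023–Nov 2023: $76,750 + $79,930 + $65,722 + $4,978 + $22,364 = $249,744 (over)
Aug 2023–Dec 2023: $79,930 + $65,722 + $4,978 + $22,364 + $37,358 = $210,352 (under)
Sep 2023–Jan 2024: $65,722 + $4,978 + $22,364 + $37,358 + $39,677 = $170,099 (under)
Oct 2023–Feb 2024: $4,978 + $22,364 + $37,358 + $39,677 + $107,573 = $211,950 (under)
6 windows exceed the threshold.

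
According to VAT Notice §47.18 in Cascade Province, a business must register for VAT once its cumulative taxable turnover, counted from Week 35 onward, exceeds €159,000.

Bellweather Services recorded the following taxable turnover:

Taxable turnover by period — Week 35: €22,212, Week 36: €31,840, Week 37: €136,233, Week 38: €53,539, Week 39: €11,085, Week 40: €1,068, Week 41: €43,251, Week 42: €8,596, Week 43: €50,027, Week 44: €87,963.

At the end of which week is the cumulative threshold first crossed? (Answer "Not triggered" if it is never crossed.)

Week 37

Through Week 35: €22,212
Through Week 36: €54,052
Through Week 37: €190,285 ← exceeds threshold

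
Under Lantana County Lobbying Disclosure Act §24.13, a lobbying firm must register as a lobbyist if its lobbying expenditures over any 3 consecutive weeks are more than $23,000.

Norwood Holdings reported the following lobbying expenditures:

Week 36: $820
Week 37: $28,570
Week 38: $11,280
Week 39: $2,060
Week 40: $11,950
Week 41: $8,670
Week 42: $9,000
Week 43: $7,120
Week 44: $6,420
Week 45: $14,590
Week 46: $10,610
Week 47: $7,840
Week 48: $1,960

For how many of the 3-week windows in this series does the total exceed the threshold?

8

Week 36–Week 38: $820 + $28,570 + $11,280 = $40,670 (over)
Week 37–Week 39: $28,570 + $11,280 + $2,060 = $41,910 (over)
Week 38–Week 40: $11,280 + $2,060 + $11,950 = $25,290 (over)
Week 39–Week 41: $2,060 + $11,950 + $8,670 = $22,680 (under)
Week 40–Week 42: $11,950 + $8,670 + $9,000 = $29,620 (over)
Week 41–Week 43: $8,670 + $9,000 + $7,120 = $24,790 (over)
Week 42–Week 44: $9,000 + $7,120 + $6,420 = $22,540 (under)
Week 43–Week 45: $7,120 + $6,420 + $14,590 = $28,130 (over)
Week 44–Week 46: $6,420 + $14,590 + $10,610 = $31,620 (over)
Week 45–Week 47: $14,590 + $10,610 + $7,840 = $33,040 (over)
Week 46–Week 48: $10,610 + $7,840 + $1,960 = $20,410 (under)
8 windows exceed the threshold.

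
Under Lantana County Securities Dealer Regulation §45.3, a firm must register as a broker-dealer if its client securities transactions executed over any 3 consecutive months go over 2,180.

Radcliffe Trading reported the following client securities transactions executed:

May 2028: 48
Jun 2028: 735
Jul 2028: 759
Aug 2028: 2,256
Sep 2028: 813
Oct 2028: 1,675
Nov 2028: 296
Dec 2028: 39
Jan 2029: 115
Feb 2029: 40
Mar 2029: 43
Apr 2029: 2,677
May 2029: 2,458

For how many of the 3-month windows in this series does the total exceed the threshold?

May 2028–Jul 2028: 48 + 735 + 759 = 1,542 (under)
Jun 2028–Aug 2028: 735 + 759 + 2,256 = 3,750 (over)
Jul 2028–Sep 2028: 759 + 2,256 + 813 = 3,828 (over)
Aug 2028–Oct 2028: 2,256 + 813 + 1,675 = 4,744 (over)
Sep 2028–Nov 2028: 813 + 1,675 + 296 = 2,784 (over)
Oct 2028–Dec 2028: 1,675 + 296 + 39 = 2,010 (under)
Nov 2028–Jan 2029: 296 + 39 + 115 = 450 (under)
Dec 2028–Feb 2029: 39 + 115 + 40 = 194 (under)
Jan 2029–Mar 2029: 115 + 40 + 43 = 198 (under)
Feb 2029–Apr 2029: 40 + 43 + 2,677 = 2,760 (over)
Mar 2029–May 2029: 43 + 2,677 + 2,458 = 5,178 (over)
6 windows exceed the threshold.

6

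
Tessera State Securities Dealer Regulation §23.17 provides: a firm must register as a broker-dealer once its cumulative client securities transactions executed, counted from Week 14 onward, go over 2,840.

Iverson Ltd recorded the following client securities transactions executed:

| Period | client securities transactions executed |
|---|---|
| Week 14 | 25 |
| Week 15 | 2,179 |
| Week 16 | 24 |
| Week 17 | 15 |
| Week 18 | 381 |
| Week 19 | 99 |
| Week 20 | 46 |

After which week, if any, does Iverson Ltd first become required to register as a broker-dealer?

Not triggered

Through Week 14: 25
Through Week 15: 2,204
Through Week 16: 2,228
Through Week 17: 2,243
Through Week 18: 2,624
Through Week 19: 2,723
Through Week 20: 2,769
Final cumulative total 2,769 ≤ 2,840; the threshold is never exceeded.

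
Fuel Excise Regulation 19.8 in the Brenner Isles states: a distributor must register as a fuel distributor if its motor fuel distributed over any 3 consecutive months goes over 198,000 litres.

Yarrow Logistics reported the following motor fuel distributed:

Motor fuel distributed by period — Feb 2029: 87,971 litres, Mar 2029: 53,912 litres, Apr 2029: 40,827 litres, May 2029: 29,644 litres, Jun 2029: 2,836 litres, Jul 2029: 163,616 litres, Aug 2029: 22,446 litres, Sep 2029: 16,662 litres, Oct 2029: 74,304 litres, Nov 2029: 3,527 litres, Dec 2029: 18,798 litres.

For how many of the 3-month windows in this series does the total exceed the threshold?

Feb 2029–Apr 2029: 87,971 litres + 53,912 litres + 40,827 litres = 182,710 litres (under)
Mar 2029–May 2029: 53,912 litres + 40,827 litres + 29,644 litres = 124,383 litres (under)
Apr 2029–Jun 2029: 40,827 litres + 29,644 litres + 2,836 litres = 73,307 litres (under)
May 2029–Jul 2029: 29,644 litres + 2,836 litres + 163,616 litres = 196,096 litres (under)
Jun 2029–Aug 2029: 2,836 litres + 163,616 litres + 22,446 litres = 188,898 litres (under)
Jul 2029–Sep 2029: 163,616 litres + 22,446 litres + 16,662 litres = 202,724 litres (over)
Aug 2029–Oct 2029: 22,446 litres + 16,662 litres + 74,304 litres = 113,412 litres (under)
Sep 2029–Nov 2029: 16,662 litres + 74,304 litres + 3,527 litres = 94,493 litres (under)
Oct 2029–Dec 2029: 74,304 litres + 3,527 litres + 18,798 litres = 96,629 litres (under)
1 window exceeds the threshold.

1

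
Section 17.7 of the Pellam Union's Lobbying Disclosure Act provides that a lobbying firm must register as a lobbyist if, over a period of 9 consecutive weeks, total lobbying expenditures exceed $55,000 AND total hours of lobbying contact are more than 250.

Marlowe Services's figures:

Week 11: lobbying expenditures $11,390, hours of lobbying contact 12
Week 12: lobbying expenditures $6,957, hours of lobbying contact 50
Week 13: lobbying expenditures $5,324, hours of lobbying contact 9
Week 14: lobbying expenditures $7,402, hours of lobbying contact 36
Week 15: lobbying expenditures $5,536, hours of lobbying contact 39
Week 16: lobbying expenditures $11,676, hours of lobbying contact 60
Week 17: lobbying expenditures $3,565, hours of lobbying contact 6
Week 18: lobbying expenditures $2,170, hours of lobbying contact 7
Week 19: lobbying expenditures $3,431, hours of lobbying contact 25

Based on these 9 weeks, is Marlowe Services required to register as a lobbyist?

No

Total lobbying expenditures: $11,390 + $6,957 + $5,324 + $7,402 + $5,536 + $11,676 + $3,565 + $2,170 + $3,431 = $57,451 (> $55,000).
Total hours of lobbying contact: 12 + 50 + 9 + 36 + 39 + 60 + 6 + 7 + 25 = 244 (≤ 250).
The test is 'and': the rule requires both, and at least one is not exceeded.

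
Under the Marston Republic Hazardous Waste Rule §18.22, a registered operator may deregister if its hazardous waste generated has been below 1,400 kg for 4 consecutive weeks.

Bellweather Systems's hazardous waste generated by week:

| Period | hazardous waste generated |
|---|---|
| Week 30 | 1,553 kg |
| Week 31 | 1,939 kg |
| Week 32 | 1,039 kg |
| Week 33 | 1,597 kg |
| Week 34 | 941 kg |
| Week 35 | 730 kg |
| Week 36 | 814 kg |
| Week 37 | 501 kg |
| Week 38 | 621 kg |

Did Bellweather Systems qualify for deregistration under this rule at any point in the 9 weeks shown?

Weeks below 1,400 kg: Week 32, Week 34, Week 35, Week 36, Week 37, Week 38.
Longest run of consecutive weeks below the threshold: 5.
5 ≥ 4, so Bellweather Systems became eligible.

Yes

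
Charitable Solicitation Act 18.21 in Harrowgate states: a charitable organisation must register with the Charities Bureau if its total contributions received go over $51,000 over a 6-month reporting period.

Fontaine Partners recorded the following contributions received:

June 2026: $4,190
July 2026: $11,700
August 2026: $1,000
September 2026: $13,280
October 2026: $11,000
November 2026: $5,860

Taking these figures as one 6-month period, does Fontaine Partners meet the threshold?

Total contributions received: $4,190 + $11,700 + $1,000 + $13,280 + $11,000 + $5,860 = $47,030.
$47,030 ≤ $51,000, so the threshold is not exceeded.

No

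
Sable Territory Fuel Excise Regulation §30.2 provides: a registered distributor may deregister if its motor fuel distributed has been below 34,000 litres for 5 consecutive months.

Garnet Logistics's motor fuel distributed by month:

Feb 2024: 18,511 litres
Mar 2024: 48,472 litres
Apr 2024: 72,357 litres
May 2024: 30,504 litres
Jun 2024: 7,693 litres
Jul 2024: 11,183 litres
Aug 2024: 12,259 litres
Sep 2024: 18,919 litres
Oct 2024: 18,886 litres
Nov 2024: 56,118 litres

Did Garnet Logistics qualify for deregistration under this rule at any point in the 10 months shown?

Yes

Months below 34,000 litres: Feb 2024, May 2024, Jun 2024, Jul 2024, Aug 2024, Sep 2024, Oct 2024.
Longest run of consecutive months below the threshold: 6.
6 ≥ 5, so Garnet Logistics became eligible.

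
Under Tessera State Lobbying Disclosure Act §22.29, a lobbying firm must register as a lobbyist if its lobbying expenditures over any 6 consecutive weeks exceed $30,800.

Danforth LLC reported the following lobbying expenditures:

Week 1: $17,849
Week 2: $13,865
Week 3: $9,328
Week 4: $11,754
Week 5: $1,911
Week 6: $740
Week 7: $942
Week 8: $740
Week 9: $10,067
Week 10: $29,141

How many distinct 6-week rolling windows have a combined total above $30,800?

Week 1–Week 6: $17,849 + $13,865 + $9,328 + $11,754 + $1,911 + $740 = $55,447 (over)
Week 2–Week 7: $13,865 + $9,328 + $11,754 + $1,911 + $740 + $942 = $38,540 (over)
Week 3–Week 8: $9,328 + $11,754 + $1,911 + $740 + $942 + $740 = $25,415 (under)
Week 4–Week 9: $11,754 + $1,911 + $740 + $942 + $740 + $10,067 = $26,154 (under)
Week 5–Week 10: $1,911 + $740 + $942 + $740 + $10,067 + $29,141 = $43,541 (over)
3 windows exceed the threshold.

3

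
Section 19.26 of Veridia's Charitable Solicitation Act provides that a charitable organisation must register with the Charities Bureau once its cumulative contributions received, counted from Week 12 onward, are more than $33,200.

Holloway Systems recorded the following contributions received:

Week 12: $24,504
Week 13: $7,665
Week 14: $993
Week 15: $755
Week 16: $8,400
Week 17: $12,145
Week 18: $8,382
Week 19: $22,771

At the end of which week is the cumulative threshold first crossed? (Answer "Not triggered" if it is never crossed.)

Through Week 12: $24,504
Through Week 13: $32,169
Through Week 14: $33,162
Through Week 15: $33,917 ← exceeds threshold

Week 15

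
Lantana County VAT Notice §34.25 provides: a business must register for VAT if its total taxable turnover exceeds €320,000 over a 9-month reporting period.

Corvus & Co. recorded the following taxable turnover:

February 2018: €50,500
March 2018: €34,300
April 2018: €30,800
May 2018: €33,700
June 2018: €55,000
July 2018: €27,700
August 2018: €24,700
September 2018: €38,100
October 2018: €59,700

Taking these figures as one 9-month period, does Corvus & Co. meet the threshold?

Total taxable turnover: €50,500 + €34,300 + €30,800 + €33,700 + €55,000 + €27,700 + €24,700 + €38,100 + €59,700 = €354,500.
€354,500 > €320,000, so the threshold is exceeded.

Yes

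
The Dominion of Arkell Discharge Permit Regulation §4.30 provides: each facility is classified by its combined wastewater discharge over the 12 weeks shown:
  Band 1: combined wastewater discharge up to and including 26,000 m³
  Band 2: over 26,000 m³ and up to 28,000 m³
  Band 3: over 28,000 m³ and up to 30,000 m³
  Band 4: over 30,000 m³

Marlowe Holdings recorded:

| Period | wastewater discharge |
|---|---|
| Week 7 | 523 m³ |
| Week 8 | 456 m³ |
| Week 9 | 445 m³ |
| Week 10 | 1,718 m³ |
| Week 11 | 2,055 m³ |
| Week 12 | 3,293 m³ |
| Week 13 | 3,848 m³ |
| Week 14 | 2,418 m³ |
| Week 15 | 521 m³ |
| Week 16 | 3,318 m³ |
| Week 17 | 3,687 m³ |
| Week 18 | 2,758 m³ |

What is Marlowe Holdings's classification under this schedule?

Band 1

Combined wastewater discharge: 523 m³ + 456 m³ + 445 m³ + 1,718 m³ + 2,055 m³ + 3,293 m³ + 3,848 m³ + 2,418 m³ + 521 m³ + 3,318 m³ + 3,687 m³ + 2,758 m³ = 25,040 m³.
25,040 m³ ≤ 26,000 m³, so Band 1 applies.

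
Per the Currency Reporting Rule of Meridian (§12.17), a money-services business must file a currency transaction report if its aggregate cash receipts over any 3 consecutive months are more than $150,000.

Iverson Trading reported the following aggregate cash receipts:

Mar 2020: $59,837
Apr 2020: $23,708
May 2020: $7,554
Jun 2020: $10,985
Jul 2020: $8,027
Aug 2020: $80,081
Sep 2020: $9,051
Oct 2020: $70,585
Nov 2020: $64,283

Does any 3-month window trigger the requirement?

Yes

Mar 2020–May 2020: $59,837 + $23,708 + $7,554 = $91,099 (under)
Apr 2020–Jun 2020: $23,708 + $7,554 + $10,985 = $42,247 (under)
May 2020–Jul 2020: $7,554 + $10,985 + $8,027 = $26,566 (under)
Jun 2020–Aug 2020: $10,985 + $8,027 + $80,081 = $99,093 (under)
Jul 2020–Sep 2020: $8,027 + $80,081 + $9,051 = $97,159 (under)
Aug 2020–Oct 2020: $80,081 + $9,051 + $70,585 = $159,717 (over)
Sep 2020–Nov 2020: $9,051 + $70,585 + $64,283 = $143,919 (under)
At least one window exceeds $150,000.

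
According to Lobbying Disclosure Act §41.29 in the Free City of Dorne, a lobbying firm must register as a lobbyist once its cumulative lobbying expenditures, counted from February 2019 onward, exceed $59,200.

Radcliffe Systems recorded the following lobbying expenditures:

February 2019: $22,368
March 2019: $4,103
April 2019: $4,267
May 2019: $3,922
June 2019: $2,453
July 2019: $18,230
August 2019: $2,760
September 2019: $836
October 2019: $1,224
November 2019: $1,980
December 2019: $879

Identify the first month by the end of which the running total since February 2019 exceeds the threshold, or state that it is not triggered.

Through February 2019: $22,368
Through March 2019: $26,471
Through April 2019: $30,738
Through May 2019: $34,660
Through June 2019: $37,113
Through July 2019: $55,343
Through August 2019: $58,103
Through September 2019: $58,939
Through October 2019: $60,163 ← exceeds threshold

October 2019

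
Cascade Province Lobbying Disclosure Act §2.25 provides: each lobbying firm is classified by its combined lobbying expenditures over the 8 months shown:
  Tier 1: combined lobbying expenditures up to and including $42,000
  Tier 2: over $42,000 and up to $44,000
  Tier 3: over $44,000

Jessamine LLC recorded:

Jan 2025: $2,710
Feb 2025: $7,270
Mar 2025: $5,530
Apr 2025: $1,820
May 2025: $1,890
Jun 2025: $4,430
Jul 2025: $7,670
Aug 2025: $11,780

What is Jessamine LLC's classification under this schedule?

Combined lobbying expenditures: $2,710 + $7,270 + $5,530 + $1,820 + $1,890 + $4,430 + $7,670 + $11,780 = $43,100.
$42,000 < $43,100 ≤ $44,000, so Tier 2 applies.

Tier 2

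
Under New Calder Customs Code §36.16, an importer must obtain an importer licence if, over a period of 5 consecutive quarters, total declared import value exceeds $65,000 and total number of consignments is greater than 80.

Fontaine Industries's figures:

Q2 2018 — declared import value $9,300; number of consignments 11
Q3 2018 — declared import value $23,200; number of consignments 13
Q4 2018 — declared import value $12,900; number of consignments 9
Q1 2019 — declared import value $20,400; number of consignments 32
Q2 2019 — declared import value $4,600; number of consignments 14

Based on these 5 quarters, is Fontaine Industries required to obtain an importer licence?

No

Total declared import value: $9,300 + $23,200 + $12,900 + $20,400 + $4,600 = $70,400 (> $65,000).
Total number of consignments: 11 + 13 + 9 + 32 + 14 = 79 (≤ 80).
The test is 'and': the rule requires both, and at least one is not exceeded.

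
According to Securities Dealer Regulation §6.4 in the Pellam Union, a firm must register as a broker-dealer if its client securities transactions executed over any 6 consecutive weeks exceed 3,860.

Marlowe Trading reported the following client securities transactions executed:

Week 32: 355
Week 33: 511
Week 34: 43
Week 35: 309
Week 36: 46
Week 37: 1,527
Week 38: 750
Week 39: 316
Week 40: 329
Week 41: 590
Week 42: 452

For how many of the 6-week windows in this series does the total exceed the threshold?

1

Week 32–Week 37: 355 + 511 + 43 + 309 + 46 + 1,527 = 2,791 (under)
Week 33–Week 38: 511 + 43 + 309 + 46 + 1,527 + 750 = 3,186 (under)
Week 34–Week 39: 43 + 309 + 46 + 1,527 + 750 + 316 = 2,991 (under)
Week 35–Week 40: 309 + 46 + 1,527 + 750 + 316 + 329 = 3,277 (under)
Week 36–Week 41: 46 + 1,527 + 750 + 316 + 329 + 590 = 3,558 (under)
Week 37–Week 42: 1,527 + 750 + 316 + 329 + 590 + 452 = 3,964 (over)
1 window exceeds the threshold.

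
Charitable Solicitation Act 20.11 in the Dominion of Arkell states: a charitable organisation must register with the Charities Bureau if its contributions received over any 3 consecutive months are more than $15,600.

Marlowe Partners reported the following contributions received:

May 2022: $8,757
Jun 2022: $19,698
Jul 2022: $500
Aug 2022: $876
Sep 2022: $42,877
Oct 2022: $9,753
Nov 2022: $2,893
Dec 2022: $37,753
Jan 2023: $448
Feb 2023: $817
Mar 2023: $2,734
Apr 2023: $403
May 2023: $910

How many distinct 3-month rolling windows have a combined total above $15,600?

May 2022–Jul 2022: $8,757 + $19,698 + $500 = $28,955 (over)
Jun 2022–Aug 2022: $19,698 + $500 + $876 = $21,074 (over)
Jul 2022–Sep 2022: $500 + $876 + $42,877 = $44,253 (over)
Aug 2022–Oct 2022: $876 + $42,877 + $9,753 = $53,506 (over)
Sep 2022–Nov 2022: $42,877 + $9,753 + $2,893 = $55,523 (over)
Oct 2022–Dec 2022: $9,753 + $2,893 + $37,753 = $50,399 (over)
Nov 2022–Jan 2023: $2,893 + $37,753 + $448 = $41,094 (over)
Dec 2022–Feb 2023: $37,753 + $448 + $817 = $39,018 (over)
Jan 2023–Mar 2023: $448 + $817 + $2,734 = $3,999 (under)
Feb 2023–Apr 2023: $817 + $2,734 + $403 = $3,954 (under)
Mar 2023–May 2023: $2,734 + $403 + $910 = $4,047 (under)
8 windows exceed the threshold.

8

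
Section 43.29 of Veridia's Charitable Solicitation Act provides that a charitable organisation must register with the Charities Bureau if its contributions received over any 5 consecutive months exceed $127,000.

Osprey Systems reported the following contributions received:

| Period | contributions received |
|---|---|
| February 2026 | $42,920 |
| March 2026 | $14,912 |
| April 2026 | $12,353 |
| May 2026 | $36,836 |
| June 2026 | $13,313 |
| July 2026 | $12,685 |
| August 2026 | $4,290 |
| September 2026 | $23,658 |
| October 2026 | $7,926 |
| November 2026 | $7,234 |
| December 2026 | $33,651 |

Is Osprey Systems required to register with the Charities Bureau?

No

February 2026–June 2026: $42,920 + $14,912 + $12,353 + $36,836 + $13,313 = $120,334 (under)
March 2026–July 2026: $14,912 + $12,353 + $36,836 + $13,313 + $12,685 = $90,099 (under)
April 2026–August 2026: $12,353 + $36,836 + $13,313 + $12,685 + $4,290 = $79,477 (under)
May 2026–September 2026: $36,836 + $13,313 + $12,685 + $4,290 + $23,658 = $90,782 (under)
June 2026–October 2026: $13,313 + $12,685 + $4,290 + $23,658 + $7,926 = $61,872 (under)
July 2026–November 2026: $12,685 + $4,290 + $23,658 + $7,926 + $7,234 = $55,793 (under)
August 2026–December 2026: $4,290 + $23,658 + $7,926 + $7,234 + $33,651 = $76,759 (under)
No window exceeds $127,000.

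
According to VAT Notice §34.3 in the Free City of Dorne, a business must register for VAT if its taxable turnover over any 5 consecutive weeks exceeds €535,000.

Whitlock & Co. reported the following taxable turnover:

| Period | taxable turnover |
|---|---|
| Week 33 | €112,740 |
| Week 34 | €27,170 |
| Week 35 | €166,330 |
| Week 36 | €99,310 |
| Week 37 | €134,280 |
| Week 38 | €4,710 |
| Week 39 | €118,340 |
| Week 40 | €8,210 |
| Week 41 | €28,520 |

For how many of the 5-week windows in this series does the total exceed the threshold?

1

Week 33–Week 37: €112,740 + €27,170 + €166,330 + €99,310 + €134,280 = €539,830 (over)
Week 34–Week 38: €27,170 + €166,330 + €99,310 + €134,280 + €4,710 = €431,800 (under)
Week 35–Week 39: €166,330 + €99,310 + €134,280 + €4,710 + €118,340 = €522,970 (under)
Week 36–Week 40: €99,310 + €134,280 + €4,710 + €118,340 + €8,210 = €364,850 (under)
Week 37–Week 41: €134,280 + €4,710 + €118,340 + €8,210 + €28,520 = €294,060 (under)
1 window exceeds the threshold.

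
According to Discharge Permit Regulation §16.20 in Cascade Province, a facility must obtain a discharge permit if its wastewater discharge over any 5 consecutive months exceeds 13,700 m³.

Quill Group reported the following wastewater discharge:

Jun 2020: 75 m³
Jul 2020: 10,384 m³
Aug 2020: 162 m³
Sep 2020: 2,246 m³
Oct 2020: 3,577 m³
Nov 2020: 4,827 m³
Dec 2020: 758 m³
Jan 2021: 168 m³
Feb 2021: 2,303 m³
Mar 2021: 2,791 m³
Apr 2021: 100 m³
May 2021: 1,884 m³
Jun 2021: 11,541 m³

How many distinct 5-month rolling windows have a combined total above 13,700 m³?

3

Jun 2020–Oct 2020: 75 m³ + 10,384 m³ + 162 m³ + 2,246 m³ + 3,577 m³ = 16,444 m³ (over)
Jul 2020–Nov 2020: 10,384 m³ + 162 m³ + 2,246 m³ + 3,577 m³ + 4,827 m³ = 21,196 m³ (over)
Aug 2020–Dec 2020: 162 m³ + 2,246 m³ + 3,577 m³ + 4,827 m³ + 758 m³ = 11,570 m³ (under)
Sep 2020–Jan 2021: 2,246 m³ + 3,577 m³ + 4,827 m³ + 758 m³ + 168 m³ = 11,576 m³ (under)
Oct 2020–Feb 2021: 3,577 m³ + 4,827 m³ + 758 m³ + 168 m³ + 2,303 m³ = 11,633 m³ (under)
Nov 2020–Mar 2021: 4,827 m³ + 758 m³ + 168 m³ + 2,303 m³ + 2,791 m³ = 10,847 m³ (under)
Dec 2020–Apr 2021: 758 m³ + 168 m³ + 2,303 m³ + 2,791 m³ + 100 m³ = 6,120 m³ (under)
Jan 2021–May 2021: 168 m³ + 2,303 m³ + 2,791 m³ + 100 m³ + 1,884 m³ = 7,246 m³ (under)
Feb 2021–Jun 2021: 2,303 m³ + 2,791 m³ + 100 m³ + 1,884 m³ + 11,541 m³ = 18,619 m³ (over)
3 windows exceed the threshold.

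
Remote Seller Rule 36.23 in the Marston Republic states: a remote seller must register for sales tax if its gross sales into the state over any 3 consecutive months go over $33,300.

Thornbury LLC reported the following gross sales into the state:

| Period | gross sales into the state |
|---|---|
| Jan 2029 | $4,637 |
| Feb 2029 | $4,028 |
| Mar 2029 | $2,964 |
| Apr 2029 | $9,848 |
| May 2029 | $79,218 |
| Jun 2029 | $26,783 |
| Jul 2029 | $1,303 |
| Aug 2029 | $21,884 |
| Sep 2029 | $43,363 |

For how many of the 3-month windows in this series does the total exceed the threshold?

Jan 2029–Mar 2029: $4,637 + $4,028 + $2,964 = $11,629 (under)
Feb 2029–Apr 2029: $4,028 + $2,964 + $9,848 = $16,840 (under)
Mar 2029–May 2029: $2,964 + $9,848 + $79,218 = $92,030 (over)
Apr 2029–Jun 2029: $9,848 + $79,218 + $26,783 = $115,849 (over)
May 2029–Jul 2029: $79,218 + $26,783 + $1,303 = $107,304 (over)
Jun 2029–Aug 2029: $26,783 + $1,303 + $21,884 = $49,970 (over)
Jul 2029–Sep 2029: $1,303 + $21,884 + $43,363 = $66,550 (over)
5 windows exceed the threshold.

5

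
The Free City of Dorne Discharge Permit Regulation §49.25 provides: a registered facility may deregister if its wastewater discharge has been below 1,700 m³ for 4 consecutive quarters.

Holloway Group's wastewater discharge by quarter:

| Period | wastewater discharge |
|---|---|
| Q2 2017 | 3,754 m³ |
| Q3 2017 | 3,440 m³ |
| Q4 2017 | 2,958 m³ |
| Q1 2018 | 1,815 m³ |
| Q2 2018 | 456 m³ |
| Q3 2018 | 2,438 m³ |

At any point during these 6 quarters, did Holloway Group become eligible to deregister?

No

Quarters below 1,700 m³: Q2 2018.
Longest run of consecutive quarters below the threshold: 1.
1 < 4, so Holloway Group never became eligible.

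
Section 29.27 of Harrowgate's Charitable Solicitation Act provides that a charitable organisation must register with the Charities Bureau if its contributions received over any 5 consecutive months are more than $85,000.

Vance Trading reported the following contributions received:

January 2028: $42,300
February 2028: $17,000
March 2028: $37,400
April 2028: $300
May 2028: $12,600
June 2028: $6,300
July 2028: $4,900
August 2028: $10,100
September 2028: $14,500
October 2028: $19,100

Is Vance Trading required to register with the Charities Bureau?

January 2028–May 2028: $42,300 + $17,000 + $37,400 + $300 + $12,600 = $109,600 (over)
February 2028–June 2028: $17,000 + $37,400 + $300 + $12,600 + $6,300 = $73,600 (under)
March 2028–July 2028: $37,400 + $300 + $12,600 + $6,300 + $4,900 = $61,500 (under)
April 2028–August 2028: $300 + $12,600 + $6,300 + $4,900 + $10,100 = $34,200 (under)
May 2028–September 2028: $12,600 + $6,300 + $4,900 + $10,100 + $14,500 = $48,400 (under)
June 2028–October 2028: $6,300 + $4,900 + $10,100 + $14,500 + $19,100 = $54,900 (under)
At least one window exceeds $85,000.

Yes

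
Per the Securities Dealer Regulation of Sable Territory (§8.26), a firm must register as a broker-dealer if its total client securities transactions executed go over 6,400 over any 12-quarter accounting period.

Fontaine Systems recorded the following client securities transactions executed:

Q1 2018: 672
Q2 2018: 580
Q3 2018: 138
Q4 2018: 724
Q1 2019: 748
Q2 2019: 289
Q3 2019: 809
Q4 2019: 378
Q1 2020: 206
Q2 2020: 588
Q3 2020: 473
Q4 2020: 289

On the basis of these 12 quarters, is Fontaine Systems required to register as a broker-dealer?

Total client securities transactions executed: 672 + 580 + 138 + 724 + 748 + 289 + 809 + 378 + 206 + 588 + 473 + 289 = 5,894.
5,894 ≤ 6,400, so the threshold is not exceeded.

No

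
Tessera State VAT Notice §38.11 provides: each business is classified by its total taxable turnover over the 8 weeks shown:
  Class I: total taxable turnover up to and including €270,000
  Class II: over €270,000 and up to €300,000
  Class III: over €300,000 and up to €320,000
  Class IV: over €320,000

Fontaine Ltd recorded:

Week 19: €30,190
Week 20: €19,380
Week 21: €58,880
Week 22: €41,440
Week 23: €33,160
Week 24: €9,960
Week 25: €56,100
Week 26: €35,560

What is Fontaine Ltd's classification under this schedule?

Total taxable turnover: €30,190 + €19,380 + €58,880 + €41,440 + €33,160 + €9,960 + €56,100 + €35,560 = €284,670.
€270,000 < €284,670 ≤ €300,000, so Class II applies.

Class II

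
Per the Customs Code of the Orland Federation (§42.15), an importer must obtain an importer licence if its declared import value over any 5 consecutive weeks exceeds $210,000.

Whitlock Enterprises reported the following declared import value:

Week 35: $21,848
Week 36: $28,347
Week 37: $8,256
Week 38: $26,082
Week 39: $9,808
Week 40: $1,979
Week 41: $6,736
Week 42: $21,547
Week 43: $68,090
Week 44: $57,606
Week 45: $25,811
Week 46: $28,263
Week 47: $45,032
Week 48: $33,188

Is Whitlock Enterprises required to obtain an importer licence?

Week 35–Week 39: $21,848 + $28,347 + $8,256 + $26,082 + $9,808 = $94,341 (under)
Week 36–Week 40: $28,347 + $8,256 + $26,082 + $9,808 + $1,979 = $74,472 (under)
Week 37–Week 41: $8,256 + $26,082 + $9,808 + $1,979 + $6,736 = $52,861 (under)
Week 38–Week 42: $26,082 + $9,808 + $1,979 + $6,736 + $21,547 = $66,152 (under)
Week 39–Week 43: $9,808 + $1,979 + $6,736 + $21,547 + $68,090 = $108,160 (under)
Week 40–Week 44: $1,979 + $6,736 + $21,547 + $68,090 + $57,606 = $155,958 (under)
Week 41–Week 45: $6,736 + $21,547 + $68,090 + $57,606 + $25,811 = $179,790 (under)
Week 42–Week 46: $21,547 + $68,090 + $57,606 + $25,811 + $28,263 = $201,317 (under)
Week 43–Week 47: $68,090 + $57,606 + $25,811 + $28,263 + $45,032 = $224,802 (over)
Week 44–Week 48: $57,606 + $25,811 + $28,263 + $45,032 + $33,188 = $189,900 (under)
At least one window exceeds $210,000.

Yes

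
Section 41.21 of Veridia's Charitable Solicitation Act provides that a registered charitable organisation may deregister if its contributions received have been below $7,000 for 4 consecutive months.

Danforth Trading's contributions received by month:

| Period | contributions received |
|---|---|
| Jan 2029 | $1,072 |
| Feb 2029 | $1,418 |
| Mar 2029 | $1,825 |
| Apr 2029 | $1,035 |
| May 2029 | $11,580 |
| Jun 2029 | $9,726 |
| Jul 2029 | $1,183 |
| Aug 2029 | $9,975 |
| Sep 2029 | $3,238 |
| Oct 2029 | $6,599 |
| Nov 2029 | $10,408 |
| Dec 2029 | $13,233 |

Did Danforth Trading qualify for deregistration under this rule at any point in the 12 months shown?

Yes

Months below $7,000: Jan 2029, Feb 2029, Mar 2029, Apr 2029, Jul 2029, Sep 2029, Oct 2029.
Longest run of consecutive months below the threshold: 4.
4 ≥ 4, so Danforth Trading became eligible.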